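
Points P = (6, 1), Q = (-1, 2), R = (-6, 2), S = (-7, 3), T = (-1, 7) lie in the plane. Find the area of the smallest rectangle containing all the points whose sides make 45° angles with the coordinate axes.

In coordinates u = x + y, v = x − y the rectangle is axis-aligned; the map (x,y)→(u,v) scales areas by 2.
u-values: 7, 1, -4, -4, 6; range = 7 − (-4) = 11.
v-values: 5, -3, -8, -10, -8; range = 5 − (-10) = 15.
Area = (11 × 15) / 2 = 82.5.

82.5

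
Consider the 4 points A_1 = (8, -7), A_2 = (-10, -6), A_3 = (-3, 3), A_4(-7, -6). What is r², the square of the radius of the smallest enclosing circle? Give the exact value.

2125/26

The minimum enclosing circle is determined by three boundary points: A_1, A_2, A_3.
Their circumcentre is (-25/26, -151/26) with r² = 2125/26.
The farthest remaining point A_4 is at distance² 36.5 ≤ 2125/26.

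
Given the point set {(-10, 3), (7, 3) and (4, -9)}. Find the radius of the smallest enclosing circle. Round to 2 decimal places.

Call the three points A, B, C in the order given.
Side lengths²: AB² = 289, AC² = 340, BC² = 153.
Since AC² = 340 < 289 + 153 = 442, the triangle is acute, so the smallest enclosing circle is the circumcircle.
Circumcentre = (-1.5, -1.25), r² = 90.3125.
r = √(90.3125) ≈ 9.50.

9.50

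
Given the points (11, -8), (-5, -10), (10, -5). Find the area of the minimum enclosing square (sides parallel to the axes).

256

The bounding box has width 16 and height 5.
An axis-aligned square enclosing the set must have side ≥ max(width, height).
So the minimum side is max(16, 5) = 16.
Area = 16² = 256.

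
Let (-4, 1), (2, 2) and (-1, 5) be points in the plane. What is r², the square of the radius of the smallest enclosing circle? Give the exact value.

925/98

Call the three points A, B, C in the order given.
Side lengths²: AB² = 37, AC² = 25, BC² = 18.
Since AB² = 37 < 25 + 18 = 43, the triangle is acute, so the smallest enclosing circle is the circumcircle.
Circumcentre = (-15/14, 27/14), r² = 925/98.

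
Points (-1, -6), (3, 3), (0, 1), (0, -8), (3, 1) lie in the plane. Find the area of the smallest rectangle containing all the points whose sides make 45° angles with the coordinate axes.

In coordinates u = x + y, v = x − y the rectangle is axis-aligned; the map (x,y)→(u,v) scales areas by 2.
u-values: -7, 6, 1, -8, 4; range = 6 − (-8) = 14.
v-values: 5, 0, -1, 8, 2; range = 8 − (-1) = 9.
Area = (14 × 9) / 2 = 63.

63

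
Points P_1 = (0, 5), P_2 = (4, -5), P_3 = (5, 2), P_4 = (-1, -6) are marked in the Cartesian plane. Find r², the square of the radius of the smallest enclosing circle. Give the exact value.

The minimum enclosing circle of a finite set is fixed by two of the points (as a diameter) or three (as a circumcircle).
The minimum enclosing circle is determined by three boundary points: P_1, P_2, P_4.
Their circumcentre is (14/27, -16/27) with r² = 22997/729.
The farthest remaining point P_3 is at distance² 19541/729 ≤ 22997/729.

22997/729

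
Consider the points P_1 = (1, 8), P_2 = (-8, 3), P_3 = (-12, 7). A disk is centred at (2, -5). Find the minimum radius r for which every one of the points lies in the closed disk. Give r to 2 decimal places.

18.44

The required radius is the distance from (2, -5) to the farthest point.
Squared distances: 170, 164, 340.
Maximum is 340, attained at P_3.
r = √340 ≈ 18.44.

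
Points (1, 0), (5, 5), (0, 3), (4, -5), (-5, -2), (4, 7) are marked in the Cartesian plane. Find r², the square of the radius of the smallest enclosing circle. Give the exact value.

A smallest enclosing disk is always determined by at most three of the input points on its boundary.
The minimum enclosing circle is determined by three boundary points: (4, -5), (-5, -2), (4, 7).
Their circumcentre is (1, 1) with r² = 45.
The farthest remaining point (5, 5) is at distance² 32 ≤ 45.

45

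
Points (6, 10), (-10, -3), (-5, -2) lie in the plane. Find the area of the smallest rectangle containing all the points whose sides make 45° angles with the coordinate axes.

58

In coordinates u = x + y, v = x − y the rectangle is axis-aligned; the map (x,y)→(u,v) scales areas by 2.
u-values: 16, -13, -7; range = 16 − (-13) = 29.
v-values: -4, -7, -3; range = -3 − (-7) = 4.
Area = (29 × 4) / 2 = 58.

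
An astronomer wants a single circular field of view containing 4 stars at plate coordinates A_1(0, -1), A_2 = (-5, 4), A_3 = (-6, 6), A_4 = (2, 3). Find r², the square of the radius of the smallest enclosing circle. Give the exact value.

31025/1444

The minimum enclosing circle is determined by three boundary points: A_1, A_3, A_4.
Their circumcentre is (-50/19, 107/38) with r² = 31025/1444.
The farthest remaining point A_2 is at distance² 10125/1444 ≤ 31025/1444.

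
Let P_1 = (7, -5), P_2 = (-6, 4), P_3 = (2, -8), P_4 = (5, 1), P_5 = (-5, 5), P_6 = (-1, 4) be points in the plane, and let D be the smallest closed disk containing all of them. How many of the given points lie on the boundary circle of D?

2

The minimum enclosing circle of a finite set is fixed by two of the points (as a diameter) or three (as a circumcircle).
The farthest pair is P_1–P_2 with squared distance 250. The circle on this segment as diameter has centre (0.5, -0.5) and r² = 250/4 = 62.5.
Check P_3: distance² to centre = 58.5 ≤ 62.5, so it lies inside.
All remaining points lie in this disk, and no smaller disk contains both endpoints, so this is the minimum enclosing circle.
The points at distance exactly r from the centre are P_1, P_2 — 2 points.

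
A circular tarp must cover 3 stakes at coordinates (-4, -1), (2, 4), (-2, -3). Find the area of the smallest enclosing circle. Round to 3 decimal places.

Call the three points A, B, C in the order given.
Side lengths²: AB² = 61, AC² = 8, BC² = 65.
Since BC² = 65 < 61 + 8 = 69, the triangle is acute, so the smallest enclosing circle is the circumcircle.
Circumcentre = (-7/22, 15/22), r² = 3965/242.
Area = π·r² = π·3965/242 ≈ 51.473.

51.473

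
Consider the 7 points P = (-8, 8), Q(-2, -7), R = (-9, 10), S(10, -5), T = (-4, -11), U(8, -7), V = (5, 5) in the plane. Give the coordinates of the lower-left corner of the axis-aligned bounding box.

(-9, -11)

x-range [-9, 10], y-range [-11, 10].
The lower-left corner is (-9, -11).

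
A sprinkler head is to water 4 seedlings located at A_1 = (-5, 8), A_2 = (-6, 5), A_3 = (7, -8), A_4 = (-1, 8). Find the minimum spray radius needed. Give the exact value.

The farthest pair is A_1–A_3 with squared distance 400. The circle on this segment as diameter has centre (1, 0) and r² = 400/4 = 100.
Check A_2: distance² to centre = 74 ≤ 100, so it lies inside.
All remaining points lie in this disk, and no smaller disk contains both endpoints, so this is the minimum enclosing circle.
r = √100 = 10.

10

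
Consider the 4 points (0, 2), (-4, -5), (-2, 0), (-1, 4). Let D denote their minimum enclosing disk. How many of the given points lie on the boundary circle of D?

By Welzl's lemma the MEC is supported by two points (diametrically opposite) or three points (on a circumcircle).
The farthest pair is (-4, -5)–(-1, 4) with squared distance 90. The circle on this segment as diameter has centre (-2.5, -0.5) and r² = 90/4 = 22.5.
Check (0, 2): distance² to centre = 12.5 ≤ 22.5, so it lies inside.
All remaining points lie in this disk, and no smaller disk contains both endpoints, so this is the minimum enclosing circle.
The points at distance exactly r from the centre are (-4, -5), (-1, 4) — 2 points.

2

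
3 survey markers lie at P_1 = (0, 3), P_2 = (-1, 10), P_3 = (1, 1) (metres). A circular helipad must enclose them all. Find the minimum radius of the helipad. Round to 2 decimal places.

4.61

Side lengths²: P_1P_2² = 50, P_1P_3² = 5, P_2P_3² = 85.
Since P_2P_3² = 85 ≥ 50 + 5 = 55, the angle opposite P_2P_3 is not acute, so the smallest enclosing circle has P_2P_3 as diameter.
Centre = midpoint of P_2P_3 = (0, 5.5), r² = 85/4 = 21.25.
r = √(21.25) ≈ 4.61.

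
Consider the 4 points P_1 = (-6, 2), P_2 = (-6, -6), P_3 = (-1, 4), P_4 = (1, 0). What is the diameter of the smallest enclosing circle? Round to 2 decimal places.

The minimum enclosing circle of a finite set is fixed by two of the points (as a diameter) or three (as a circumcircle).
The farthest pair is P_2–P_3 with squared distance 125. The circle on this segment as diameter has centre (-3.5, -1) and r² = 125/4 = 31.25.
Check P_1: distance² to centre = 15.25 ≤ 31.25, so it lies inside.
All remaining points lie in this disk, and no smaller disk contains both endpoints, so this is the minimum enclosing circle.
Diameter = 2r = 2√(31.25) ≈ 11.18.

11.18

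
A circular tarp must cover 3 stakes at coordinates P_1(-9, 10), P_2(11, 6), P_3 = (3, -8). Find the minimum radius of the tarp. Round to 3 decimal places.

Side lengths²: P_1P_2² = 416, P_1P_3² = 468, P_2P_3² = 260.
Since P_1P_3² = 468 < 416 + 260 = 676, the triangle is acute, so the smallest enclosing circle is the circumcircle.
Circumcentre = (0, 3), r² = 130.
r = √130 ≈ 11.402.

11.402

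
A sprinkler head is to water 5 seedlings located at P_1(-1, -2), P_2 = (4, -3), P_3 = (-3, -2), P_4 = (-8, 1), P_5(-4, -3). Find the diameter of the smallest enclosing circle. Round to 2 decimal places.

12.65

A smallest enclosing disk is always determined by at most three of the input points on its boundary.
The farthest pair is P_2–P_4 with squared distance 160. The circle on this segment as diameter has centre (-2, -1) and r² = 160/4 = 40.
Check P_1: distance² to centre = 2 ≤ 40, so it lies inside.
All remaining points lie in this disk, and no smaller disk contains both endpoints, so this is the minimum enclosing circle.
Diameter = 2r = 2√40 ≈ 12.65.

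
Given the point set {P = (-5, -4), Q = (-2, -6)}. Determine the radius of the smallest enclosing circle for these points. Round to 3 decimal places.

1.803

The smallest circle enclosing two points has them as diameter endpoints.
Centre = midpoint = (-3.5, -5); r² = |PQ|²/4 = 13/4 = 3.25.
r = √(3.25) ≈ 1.803.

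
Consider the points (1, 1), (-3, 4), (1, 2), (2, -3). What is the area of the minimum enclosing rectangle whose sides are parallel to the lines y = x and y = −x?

24

In coordinates u = x + y, v = x − y the rectangle is axis-aligned; the map (x,y)→(u,v) scales areas by 2.
u-values: 2, 1, 3, -1; range = 3 − (-1) = 4.
v-values: 0, -7, -1, 5; range = 5 − (-7) = 12.
Area = (4 × 12) / 2 = 24.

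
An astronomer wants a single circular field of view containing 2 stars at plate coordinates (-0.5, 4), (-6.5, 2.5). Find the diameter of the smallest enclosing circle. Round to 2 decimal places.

6.18

The smallest circle enclosing two points has them as diameter endpoints.
Centre = midpoint = (-3.5, 3.25); r² = |(-0.5, 4)−(-6.5, 2.5)|²/4 = 38.25/4 = 9.5625.
Diameter = 2r = 2√(9.5625) ≈ 6.18.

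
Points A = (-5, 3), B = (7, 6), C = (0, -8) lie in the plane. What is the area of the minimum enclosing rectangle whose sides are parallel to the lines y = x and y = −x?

168

In coordinates u = x + y, v = x − y the rectangle is axis-aligned; the map (x,y)→(u,v) scales areas by 2.
u-values: -2, 13, -8; range = 13 − (-8) = 21.
v-values: -8, 1, 8; range = 8 − (-8) = 16.
Area = (21 × 16) / 2 = 168.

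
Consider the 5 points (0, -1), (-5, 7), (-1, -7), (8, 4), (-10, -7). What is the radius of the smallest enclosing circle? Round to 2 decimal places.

By Welzl's lemma the MEC is supported by two points (diametrically opposite) or three points (on a circumcircle).
The farthest pair is (8, 4)–(-10, -7) with squared distance 445. The circle on this segment as diameter has centre (-1, -1.5) and r² = 445/4 = 111.25.
Check (0, -1): distance² to centre = 1.25 ≤ 111.25, so it lies inside.
All remaining points lie in this disk, and no smaller disk contains both endpoints, so this is the minimum enclosing circle.
r = √(111.25) ≈ 10.55.

10.55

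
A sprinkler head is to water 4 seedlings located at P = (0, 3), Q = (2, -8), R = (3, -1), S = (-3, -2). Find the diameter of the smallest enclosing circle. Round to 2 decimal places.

A smallest enclosing disk is always determined by at most three of the input points on its boundary.
The farthest pair is P–Q with squared distance 125. The circle on this segment as diameter has centre (1, -2.5) and r² = 125/4 = 31.25.
Check R: distance² to centre = 6.25 ≤ 31.25, so it lies inside.
All remaining points lie in this disk, and no smaller disk contains both endpoints, so this is the minimum enclosing circle.
Diameter = 2r = 2√(31.25) ≈ 11.18.

11.18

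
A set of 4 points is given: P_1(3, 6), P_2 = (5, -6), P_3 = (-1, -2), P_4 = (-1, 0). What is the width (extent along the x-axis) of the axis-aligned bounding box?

max x = 5, min x = -1, so width = 6.

6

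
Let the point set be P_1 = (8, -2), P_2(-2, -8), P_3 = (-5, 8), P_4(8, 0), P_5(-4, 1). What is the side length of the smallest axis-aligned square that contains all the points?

16

The bounding box has width 13 and height 16.
An axis-aligned square enclosing the set must have side ≥ max(width, height).
So the minimum side is max(13, 16) = 16.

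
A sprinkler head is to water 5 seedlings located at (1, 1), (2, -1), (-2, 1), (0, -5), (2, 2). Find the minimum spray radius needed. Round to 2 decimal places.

3.65

A smallest enclosing disk is always determined by at most three of the input points on its boundary.
The minimum enclosing circle is determined by three boundary points: (-2, 1), (0, -5), (2, 2).
Their circumcentre is (19/26, -37/26) with r² = 4505/338.
The farthest remaining point (1, 1) is at distance² 2009/338 ≤ 4505/338.
r = √(4505/338) ≈ 3.65.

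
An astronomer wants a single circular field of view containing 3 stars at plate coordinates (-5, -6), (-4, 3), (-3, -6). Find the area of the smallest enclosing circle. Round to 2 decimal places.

Call the three points A, B, C in the order given.
Side lengths²: AB² = 82, AC² = 4, BC² = 82.
Since BC² = 82 < 82 + 4 = 86, the triangle is acute, so the smallest enclosing circle is the circumcircle.
Circumcentre = (-4, -14/9), r² = 1681/81.
Area = π·r² = π·1681/81 ≈ 65.20.

65.20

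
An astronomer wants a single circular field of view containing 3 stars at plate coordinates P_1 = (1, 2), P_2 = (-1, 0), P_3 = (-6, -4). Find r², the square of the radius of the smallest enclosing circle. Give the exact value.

21.25

Side lengths²: P_1P_2² = 8, P_1P_3² = 85, P_2P_3² = 41.
Since P_1P_3² = 85 ≥ 41 + 8 = 49, the angle opposite P_1P_3 is not acute, so the smallest enclosing circle has P_1P_3 as diameter.
Centre = midpoint of P_1P_3 = (-2.5, -1), r² = 85/4 = 21.25.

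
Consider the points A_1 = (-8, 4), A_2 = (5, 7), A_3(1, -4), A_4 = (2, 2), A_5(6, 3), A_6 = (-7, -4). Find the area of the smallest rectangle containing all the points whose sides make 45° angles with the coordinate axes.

In coordinates u = x + y, v = x − y the rectangle is axis-aligned; the map (x,y)→(u,v) scales areas by 2.
u-values: -4, 12, -3, 4, 9, -11; range = 12 − (-11) = 23.
v-values: -12, -2, 5, 0, 3, -3; range = 5 − (-12) = 17.
Area = (23 × 17) / 2 = 195.5.

195.5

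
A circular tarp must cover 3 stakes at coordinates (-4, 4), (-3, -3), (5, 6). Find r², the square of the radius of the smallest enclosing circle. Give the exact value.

Call the three points A, B, C in the order given.
Side lengths²: AB² = 50, AC² = 85, BC² = 145.
Since BC² = 145 ≥ 85 + 50 = 135, the angle opposite BC is not acute, so the smallest enclosing circle has BC as diameter.
Centre = midpoint of BC = (1, 1.5), r² = 145/4 = 36.25.

36.25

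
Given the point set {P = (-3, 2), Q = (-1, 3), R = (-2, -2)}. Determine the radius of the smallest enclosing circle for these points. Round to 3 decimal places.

Side lengths²: PQ² = 5, PR² = 17, QR² = 26.
Since QR² = 26 ≥ 17 + 5 = 22, the angle opposite QR is not acute, so the smallest enclosing circle has QR as diameter.
Centre = midpoint of QR = (-1.5, 0.5), r² = 26/4 = 6.5.
r = √(6.5) ≈ 2.550.

2.550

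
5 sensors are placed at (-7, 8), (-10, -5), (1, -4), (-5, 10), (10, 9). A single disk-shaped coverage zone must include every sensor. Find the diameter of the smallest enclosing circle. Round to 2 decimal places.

The farthest pair is (-10, -5)–(10, 9) with squared distance 596. The circle on this segment as diameter has centre (0, 2) and r² = 596/4 = 149.
Check (-7, 8): distance² to centre = 85 ≤ 149, so it lies inside.
All remaining points lie in this disk, and no smaller disk contains both endpoints, so this is the minimum enclosing circle.
Diameter = 2r = 2√149 ≈ 24.41.

24.41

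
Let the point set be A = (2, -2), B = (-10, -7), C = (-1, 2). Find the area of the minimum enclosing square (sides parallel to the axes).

The bounding box has width 12 and height 9.
An axis-aligned square enclosing the set must have side ≥ max(width, height).
So the minimum side is max(12, 9) = 12.
Area = 12² = 144.

144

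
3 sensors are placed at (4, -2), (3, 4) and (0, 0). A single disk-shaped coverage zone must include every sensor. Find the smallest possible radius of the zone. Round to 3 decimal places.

Call the three points A, B, C in the order given.
Side lengths²: AB² = 37, AC² = 20, BC² = 25.
Since AB² = 37 < 25 + 20 = 45, the triangle is acute, so the smallest enclosing circle is the circumcircle.
Circumcentre = (65/22, 10/11), r² = 4625/484.
r = √(4625/484) ≈ 3.091.

3.091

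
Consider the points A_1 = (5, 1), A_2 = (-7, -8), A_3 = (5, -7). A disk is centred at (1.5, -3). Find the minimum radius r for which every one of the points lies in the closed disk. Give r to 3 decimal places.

The required radius is the distance from (1.5, -3) to the farthest point.
Squared distances: 28.25, 97.25, 28.25.
Maximum is 97.25, attained at A_2.
r = √(97.25) ≈ 9.862.

9.862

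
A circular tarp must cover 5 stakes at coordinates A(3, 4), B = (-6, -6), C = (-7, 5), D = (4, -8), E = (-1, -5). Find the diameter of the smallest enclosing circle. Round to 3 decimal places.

17.029

The farthest pair is C–D with squared distance 290. The circle on this segment as diameter has centre (-1.5, -1.5) and r² = 290/4 = 72.5.
Check A: distance² to centre = 50.5 ≤ 72.5, so it lies inside.
All remaining points lie in this disk, and no smaller disk contains both endpoints, so this is the minimum enclosing circle.
Diameter = 2r = 2√(72.5) ≈ 17.029.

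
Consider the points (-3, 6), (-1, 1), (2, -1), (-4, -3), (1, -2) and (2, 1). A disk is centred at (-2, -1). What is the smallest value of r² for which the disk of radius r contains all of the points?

The required radius is the distance from (-2, -1) to the farthest point.
Squared distances: 50, 5, 16, 8, 10, 20.
Maximum is 50, attained at (-3, 6).

50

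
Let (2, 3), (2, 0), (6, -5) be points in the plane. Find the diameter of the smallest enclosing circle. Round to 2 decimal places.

Call the three points A, B, C in the order given.
Side lengths²: AB² = 9, AC² = 80, BC² = 41.
Since AC² = 80 ≥ 41 + 9 = 50, the angle opposite AC is not acute, so the smallest enclosing circle has AC as diameter.
Centre = midpoint of AC = (4, -1), r² = 80/4 = 20.
Diameter = 2r = 2√20 ≈ 8.94.

8.94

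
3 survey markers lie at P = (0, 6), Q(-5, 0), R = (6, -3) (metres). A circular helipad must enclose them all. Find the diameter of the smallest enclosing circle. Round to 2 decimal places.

Side lengths²: PQ² = 61, PR² = 117, QR² = 130.
Since QR² = 130 < 117 + 61 = 178, the triangle is acute, so the smallest enclosing circle is the circumcircle.
Circumcentre = (17/18, 7/54), r² = 51545/1458.
Diameter = 2r = 2√(51545/1458) ≈ 11.89.

11.89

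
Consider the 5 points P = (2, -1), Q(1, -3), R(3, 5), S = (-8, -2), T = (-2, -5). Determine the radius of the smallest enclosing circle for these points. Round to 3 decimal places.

The minimum enclosing circle of a finite set is fixed by two of the points (as a diameter) or three (as a circumcircle).
The farthest pair is R–S with squared distance 170. The circle on this segment as diameter has centre (-2.5, 1.5) and r² = 170/4 = 42.5.
Check P: distance² to centre = 26.5 ≤ 42.5, so it lies inside.
All remaining points lie in this disk, and no smaller disk contains both endpoints, so this is the minimum enclosing circle.
r = √(42.5) ≈ 6.519.

6.519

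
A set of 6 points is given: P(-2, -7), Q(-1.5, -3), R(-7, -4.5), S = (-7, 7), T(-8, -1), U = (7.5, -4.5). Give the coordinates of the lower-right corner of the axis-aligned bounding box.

x-range [-8, 7.5], y-range [-7, 7].
The lower-right corner is (7.5, -7).

(7.5, -7)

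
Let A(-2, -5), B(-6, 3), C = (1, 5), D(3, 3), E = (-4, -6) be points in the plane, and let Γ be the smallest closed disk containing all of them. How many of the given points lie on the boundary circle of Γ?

2

The minimum enclosing circle of a finite set is fixed by two of the points (as a diameter) or three (as a circumcircle).
The farthest pair is C–E with squared distance 146. The circle on this segment as diameter has centre (-1.5, -0.5) and r² = 146/4 = 36.5.
Check A: distance² to centre = 20.5 ≤ 36.5, so it lies inside.
All remaining points lie in this disk, and no smaller disk contains both endpoints, so this is the minimum enclosing circle.
The points at distance exactly r from the centre are C, E — 2 points.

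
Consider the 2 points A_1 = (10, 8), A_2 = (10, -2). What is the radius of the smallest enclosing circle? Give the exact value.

5

The smallest circle enclosing two points has them as diameter endpoints.
Centre = midpoint = (10, 3); r² = |A_1A_2|²/4 = 100/4 = 25.
r = √25 = 5.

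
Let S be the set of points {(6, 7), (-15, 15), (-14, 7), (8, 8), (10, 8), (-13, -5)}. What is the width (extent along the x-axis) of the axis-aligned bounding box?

max x = 10, min x = -15, so width = 25.

25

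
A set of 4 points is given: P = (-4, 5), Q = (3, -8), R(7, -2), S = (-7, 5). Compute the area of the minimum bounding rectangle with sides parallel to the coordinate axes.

x ranges over [-7, 7], width 14.
y ranges over [-8, 5], height 13.
Area = 14 × 13 = 182.

182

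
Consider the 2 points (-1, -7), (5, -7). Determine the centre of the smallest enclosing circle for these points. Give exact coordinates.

The smallest circle enclosing two points has them as diameter endpoints.
Centre = midpoint = (2, -7); r² = |(-1, -7)−(5, -7)|²/4 = 36/4 = 9.
Centre = (2, -7).

(2, -7)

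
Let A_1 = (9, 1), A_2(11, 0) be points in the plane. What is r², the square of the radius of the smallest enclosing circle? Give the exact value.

The smallest circle enclosing two points has them as diameter endpoints.
Centre = midpoint = (10, 0.5); r² = |A_1A_2|²/4 = 5/4 = 1.25.

1.25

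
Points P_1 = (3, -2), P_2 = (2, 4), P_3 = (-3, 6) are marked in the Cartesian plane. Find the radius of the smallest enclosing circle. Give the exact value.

Side lengths²: P_1P_2² = 37, P_1P_3² = 100, P_2P_3² = 29.
Since P_1P_3² = 100 ≥ 37 + 29 = 66, the angle opposite P_1P_3 is not acute, so the smallest enclosing circle has P_1P_3 as diameter.
Centre = midpoint of P_1P_3 = (0, 2), r² = 100/4 = 25.
r = √25 = 5.

5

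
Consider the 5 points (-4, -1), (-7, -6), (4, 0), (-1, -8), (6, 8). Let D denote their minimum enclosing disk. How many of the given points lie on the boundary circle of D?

2

The minimum enclosing circle of a finite set is fixed by two of the points (as a diameter) or three (as a circumcircle).
The farthest pair is (-7, -6)–(6, 8) with squared distance 365. The circle on this segment as diameter has centre (-0.5, 1) and r² = 365/4 = 91.25.
Check (-4, -1): distance² to centre = 16.25 ≤ 91.25, so it lies inside.
All remaining points lie in this disk, and no smaller disk contains both endpoints, so this is the minimum enclosing circle.
The points at distance exactly r from the centre are (-7, -6), (6, 8) — 2 points.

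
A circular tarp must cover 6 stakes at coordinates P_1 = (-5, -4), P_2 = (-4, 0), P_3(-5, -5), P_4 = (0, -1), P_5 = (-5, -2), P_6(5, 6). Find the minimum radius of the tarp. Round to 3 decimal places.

7.433

The minimum enclosing circle of a finite set is fixed by two of the points (as a diameter) or three (as a circumcircle).
The farthest pair is P_3–P_6 with squared distance 221. The circle on this segment as diameter has centre (0, 0.5) and r² = 221/4 = 55.25.
Check P_1: distance² to centre = 45.25 ≤ 55.25, so it lies inside.
All remaining points lie in this disk, and no smaller disk contains both endpoints, so this is the minimum enclosing circle.
r = √(55.25) ≈ 7.433.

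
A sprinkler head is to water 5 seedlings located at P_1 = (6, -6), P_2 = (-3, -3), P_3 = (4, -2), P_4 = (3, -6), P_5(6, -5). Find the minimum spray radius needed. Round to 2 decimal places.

4.74

The minimum enclosing circle of a finite set is fixed by two of the points (as a diameter) or three (as a circumcircle).
The farthest pair is P_1–P_2 with squared distance 90. The circle on this segment as diameter has centre (1.5, -4.5) and r² = 90/4 = 22.5.
Check P_3: distance² to centre = 12.5 ≤ 22.5, so it lies inside.
All remaining points lie in this disk, and no smaller disk contains both endpoints, so this is the minimum enclosing circle.
r = √(22.5) ≈ 4.74.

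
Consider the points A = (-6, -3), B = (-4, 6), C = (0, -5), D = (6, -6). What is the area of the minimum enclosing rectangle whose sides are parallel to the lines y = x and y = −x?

121

In coordinates u = x + y, v = x − y the rectangle is axis-aligned; the map (x,y)→(u,v) scales areas by 2.
u-values: -9, 2, -5, 0; range = 2 − (-9) = 11.
v-values: -3, -10, 5, 12; range = 12 − (-10) = 22.
Area = (11 × 22) / 2 = 121.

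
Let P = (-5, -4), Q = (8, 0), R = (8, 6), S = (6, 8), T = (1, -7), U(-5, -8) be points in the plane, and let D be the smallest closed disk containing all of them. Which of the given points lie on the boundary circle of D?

S, U

The farthest pair is S–U with squared distance 377. The circle on this segment as diameter has centre (0.5, 0) and r² = 377/4 = 94.25.
Check P: distance² to centre = 46.25 ≤ 94.25, so it lies inside.
All remaining points lie in this disk, and no smaller disk contains both endpoints, so this is the minimum enclosing circle.
The points at distance exactly r from the centre are S, U — 2 points.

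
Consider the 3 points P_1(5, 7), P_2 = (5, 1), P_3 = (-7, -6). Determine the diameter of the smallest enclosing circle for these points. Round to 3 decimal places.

17.692

Side lengths²: P_1P_2² = 36, P_1P_3² = 313, P_2P_3² = 193.
Since P_1P_3² = 313 ≥ 193 + 36 = 229, the angle opposite P_1P_3 is not acute, so the smallest enclosing circle has P_1P_3 as diameter.
Centre = midpoint of P_1P_3 = (-1, 0.5), r² = 313/4 = 78.25.
Diameter = 2r = 2√(78.25) ≈ 17.692.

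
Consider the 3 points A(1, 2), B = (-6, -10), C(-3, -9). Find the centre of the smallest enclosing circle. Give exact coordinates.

Side lengths²: AB² = 193, AC² = 137, BC² = 10.
Since AB² = 193 ≥ 137 + 10 = 147, the angle opposite AB is not acute, so the smallest enclosing circle has AB as diameter.
Centre = midpoint of AB = (-2.5, -4), r² = 193/4 = 48.25.
Centre = (-2.5, -4).

(-2.5, -4)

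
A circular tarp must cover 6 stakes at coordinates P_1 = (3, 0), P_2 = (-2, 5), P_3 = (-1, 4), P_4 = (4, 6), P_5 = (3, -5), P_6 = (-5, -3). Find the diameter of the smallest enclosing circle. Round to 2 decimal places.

The minimum enclosing circle of a finite set is fixed by two of the points (as a diameter) or three (as a circumcircle).
The minimum enclosing circle is determined by three boundary points: P_4, P_5, P_6.
Their circumcentre is (0.2, 0.8) with r² = 41.48.
The farthest remaining point P_2 is at distance² 22.48 ≤ 41.48.
Diameter = 2r = 2√(41.48) ≈ 12.88.

12.88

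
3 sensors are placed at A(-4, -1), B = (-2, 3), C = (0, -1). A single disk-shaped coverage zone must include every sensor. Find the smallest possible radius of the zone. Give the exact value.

2.5

Side lengths²: AB² = 20, AC² = 16, BC² = 20.
Since BC² = 20 < 20 + 16 = 36, the triangle is acute, so the smallest enclosing circle is the circumcircle.
Circumcentre = (-2, 0.5), r² = 6.25.
r = √(6.25) = 2.5.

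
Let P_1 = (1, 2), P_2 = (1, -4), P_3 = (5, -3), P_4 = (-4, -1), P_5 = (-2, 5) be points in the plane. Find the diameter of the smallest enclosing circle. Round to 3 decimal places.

10.687

By Welzl's lemma the MEC is supported by two points (diametrically opposite) or three points (on a circumcircle).
The minimum enclosing circle is determined by three boundary points: P_3, P_4, P_5.
Their circumcentre is (63/58, 37/58) with r² = 48025/1682.
The farthest remaining point P_2 is at distance² 36193/1682 ≤ 48025/1682.
Diameter = 2r = 2√(48025/1682) ≈ 10.687.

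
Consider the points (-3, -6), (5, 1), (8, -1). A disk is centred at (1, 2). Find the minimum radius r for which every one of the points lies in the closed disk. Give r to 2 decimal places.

The required radius is the distance from (1, 2) to the farthest point.
Squared distances: 80, 17, 58.
Maximum is 80, attained at (-3, -6).
r = √80 ≈ 8.94.

8.94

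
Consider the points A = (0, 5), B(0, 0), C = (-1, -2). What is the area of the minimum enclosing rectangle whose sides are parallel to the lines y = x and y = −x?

In coordinates u = x + y, v = x − y the rectangle is axis-aligned; the map (x,y)→(u,v) scales areas by 2.
u-values: 5, 0, -3; range = 5 − (-3) = 8.
v-values: -5, 0, 1; range = 1 − (-5) = 6.
Area = (8 × 6) / 2 = 24.

24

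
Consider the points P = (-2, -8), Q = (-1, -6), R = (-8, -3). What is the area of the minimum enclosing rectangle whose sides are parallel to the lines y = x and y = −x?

In coordinates u = x + y, v = x − y the rectangle is axis-aligned; the map (x,y)→(u,v) scales areas by 2.
u-values: -10, -7, -11; range = -7 − (-11) = 4.
v-values: 6, 5, -5; range = 6 − (-5) = 11.
Area = (4 × 11) / 2 = 22.

22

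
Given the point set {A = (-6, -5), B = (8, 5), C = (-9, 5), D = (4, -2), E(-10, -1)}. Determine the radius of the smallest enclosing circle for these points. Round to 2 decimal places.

9.49

A smallest enclosing disk is always determined by at most three of the input points on its boundary.
The farthest pair is B–E with squared distance 360. The circle on this segment as diameter has centre (-1, 2) and r² = 360/4 = 90.
Check A: distance² to centre = 74 ≤ 90, so it lies inside.
All remaining points lie in this disk, and no smaller disk contains both endpoints, so this is the minimum enclosing circle.
r = √90 ≈ 9.49.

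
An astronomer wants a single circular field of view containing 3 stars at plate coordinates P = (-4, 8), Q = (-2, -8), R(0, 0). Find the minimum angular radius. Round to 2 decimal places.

8.06

Side lengths²: PQ² = 260, PR² = 80, QR² = 68.
Since PQ² = 260 ≥ 80 + 68 = 148, the angle opposite PQ is not acute, so the smallest enclosing circle has PQ as diameter.
Centre = midpoint of PQ = (-3, 0), r² = 260/4 = 65.
r = √65 ≈ 8.06.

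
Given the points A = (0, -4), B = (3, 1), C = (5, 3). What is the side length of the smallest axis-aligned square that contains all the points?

7

The bounding box has width 5 and height 7.
An axis-aligned square enclosing the set must have side ≥ max(width, height).
So the minimum side is max(5, 7) = 7.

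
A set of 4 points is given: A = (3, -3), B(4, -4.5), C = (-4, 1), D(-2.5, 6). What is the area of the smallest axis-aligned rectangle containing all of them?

x ranges over [-4, 4], width 8.
y ranges over [-4.5, 6], height 10.5.
Area = 8 × 10.5 = 84.

84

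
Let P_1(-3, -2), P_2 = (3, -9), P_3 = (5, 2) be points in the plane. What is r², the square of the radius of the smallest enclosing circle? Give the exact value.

33.203125

Side lengths²: P_1P_2² = 85, P_1P_3² = 80, P_2P_3² = 125.
Since P_2P_3² = 125 < 85 + 80 = 165, the triangle is acute, so the smallest enclosing circle is the circumcircle.
Circumcentre = (2.625, -3.25), r² = 33.203125.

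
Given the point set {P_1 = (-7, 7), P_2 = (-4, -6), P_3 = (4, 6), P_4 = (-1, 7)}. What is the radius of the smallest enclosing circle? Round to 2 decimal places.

7.59

The minimum enclosing circle of a finite set is fixed by two of the points (as a diameter) or three (as a circumcircle).
The minimum enclosing circle is determined by three boundary points: P_1, P_2, P_3.
Their circumcentre is (-69/35, 46/35) with r² = 70577/1225.
The farthest remaining point P_4 is at distance² 40757/1225 ≤ 70577/1225.
r = √(70577/1225) ≈ 7.59.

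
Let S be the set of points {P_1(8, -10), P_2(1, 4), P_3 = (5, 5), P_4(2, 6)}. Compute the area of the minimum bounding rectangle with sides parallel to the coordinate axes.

112

x ranges over [1, 8], width 7.
y ranges over [-10, 6], height 16.
Area = 7 × 16 = 112.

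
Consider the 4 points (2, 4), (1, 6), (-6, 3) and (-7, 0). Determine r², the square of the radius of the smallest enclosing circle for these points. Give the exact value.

12125/484

The minimum enclosing circle is determined by three boundary points: (2, 4), (1, 6), (-7, 0).
Their circumcentre is (-63/22, 31/11) with r² = 12125/484.
The farthest remaining point (-6, 3) is at distance² 4777/484 ≤ 12125/484.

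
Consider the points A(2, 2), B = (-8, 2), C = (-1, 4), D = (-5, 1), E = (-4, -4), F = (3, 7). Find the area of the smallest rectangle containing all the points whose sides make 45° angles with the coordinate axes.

In coordinates u = x + y, v = x − y the rectangle is axis-aligned; the map (x,y)→(u,v) scales areas by 2.
u-values: 4, -6, 3, -4, -8, 10; range = 10 − (-8) = 18.
v-values: 0, -10, -5, -6, 0, -4; range = 0 − (-10) = 10.
Area = (18 × 10) / 2 = 90.

90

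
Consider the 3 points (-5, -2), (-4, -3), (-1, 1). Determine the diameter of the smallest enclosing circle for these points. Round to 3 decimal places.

5.051

Call the three points A, B, C in the order given.
Side lengths²: AB² = 2, AC² = 25, BC² = 25.
Since BC² = 25 < 25 + 2 = 27, the triangle is acute, so the smallest enclosing circle is the circumcircle.
Circumcentre = (-39/14, -11/14), r² = 625/98.
Diameter = 2r = 2√(625/98) ≈ 5.051.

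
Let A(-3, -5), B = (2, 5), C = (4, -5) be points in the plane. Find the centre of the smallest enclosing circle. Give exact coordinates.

Side lengths²: AB² = 125, AC² = 49, BC² = 104.
Since AB² = 125 < 104 + 49 = 153, the triangle is acute, so the smallest enclosing circle is the circumcircle.
Circumcentre = (0.5, -0.5), r² = 32.5.
Centre = (0.5, -0.5).

(0.5, -0.5)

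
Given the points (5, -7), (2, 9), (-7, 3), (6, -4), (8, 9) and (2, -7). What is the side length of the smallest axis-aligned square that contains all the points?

The bounding box has width 15 and height 16.
An axis-aligned square enclosing the set must have side ≥ max(width, height).
So the minimum side is max(15, 16) = 16.

16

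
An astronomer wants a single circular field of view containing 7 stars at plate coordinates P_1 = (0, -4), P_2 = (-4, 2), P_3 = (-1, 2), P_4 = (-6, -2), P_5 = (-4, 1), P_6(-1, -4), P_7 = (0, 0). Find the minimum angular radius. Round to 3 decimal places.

3.642

The minimum enclosing circle of a finite set is fixed by two of the points (as a diameter) or three (as a circumcircle).
The minimum enclosing circle is determined by three boundary points: P_1, P_2, P_4.
Their circumcentre is (-17/7, -9/7) with r² = 650/49.
The farthest remaining point P_3 is at distance² 629/49 ≤ 650/49.
r = √(650/49) ≈ 3.642.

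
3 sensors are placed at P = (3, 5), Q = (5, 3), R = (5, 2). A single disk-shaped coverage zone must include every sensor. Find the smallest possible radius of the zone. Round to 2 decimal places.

Side lengths²: PQ² = 8, PR² = 13, QR² = 1.
Since PR² = 13 ≥ 8 + 1 = 9, the angle opposite PR is not acute, so the smallest enclosing circle has PR as diameter.
Centre = midpoint of PR = (4, 3.5), r² = 13/4 = 3.25.
r = √(3.25) ≈ 1.80.

1.80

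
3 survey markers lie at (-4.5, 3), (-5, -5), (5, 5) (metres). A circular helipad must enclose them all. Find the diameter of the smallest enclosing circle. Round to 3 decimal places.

Call the three points A, B, C in the order given.
Side lengths²: AB² = 64.25, AC² = 94.25, BC² = 200.
Since BC² = 200 ≥ 94.25 + 64.25 = 158.5, the angle opposite BC is not acute, so the smallest enclosing circle has BC as diameter.
Centre = midpoint of BC = (0, 0), r² = 200/4 = 50.
Diameter = 2r = 2√50 ≈ 14.142.

14.142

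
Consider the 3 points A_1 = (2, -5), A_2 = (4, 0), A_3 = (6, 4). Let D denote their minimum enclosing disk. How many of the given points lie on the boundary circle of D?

2

Side lengths²: A_1A_2² = 29, A_1A_3² = 97, A_2A_3² = 20.
Since A_1A_3² = 97 ≥ 29 + 20 = 49, the angle opposite A_1A_3 is not acute, so the smallest enclosing circle has A_1A_3 as diameter.
Centre = midpoint of A_1A_3 = (4, -0.5), r² = 97/4 = 24.25.
The points at distance exactly r from the centre are A_1, A_3 — 2 points.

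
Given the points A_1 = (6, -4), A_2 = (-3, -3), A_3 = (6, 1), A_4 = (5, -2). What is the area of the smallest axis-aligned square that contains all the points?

The bounding box has width 9 and height 5.
An axis-aligned square enclosing the set must have side ≥ max(width, height).
So the minimum side is max(9, 5) = 9.
Area = 9² = 81.

81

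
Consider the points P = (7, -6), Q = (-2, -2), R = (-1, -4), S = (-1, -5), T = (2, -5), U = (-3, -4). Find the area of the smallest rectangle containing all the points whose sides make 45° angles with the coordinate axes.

In coordinates u = x + y, v = x − y the rectangle is axis-aligned; the map (x,y)→(u,v) scales areas by 2.
u-values: 1, -4, -5, -6, -3, -7; range = 1 − (-7) = 8.
v-values: 13, 0, 3, 4, 7, 1; range = 13 − 0 = 13.
Area = (8 × 13) / 2 = 52.

52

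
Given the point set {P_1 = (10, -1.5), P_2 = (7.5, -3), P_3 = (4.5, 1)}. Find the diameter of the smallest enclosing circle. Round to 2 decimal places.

6.04

Side lengths²: P_1P_2² = 8.5, P_1P_3² = 36.5, P_2P_3² = 25.
Since P_1P_3² = 36.5 ≥ 25 + 8.5 = 33.5, the angle opposite P_1P_3 is not acute, so the smallest enclosing circle has P_1P_3 as diameter.
Centre = midpoint of P_1P_3 = (7.25, -0.25), r² = 36.5/4 = 9.125.
Diameter = 2r = 2√(9.125) ≈ 6.04.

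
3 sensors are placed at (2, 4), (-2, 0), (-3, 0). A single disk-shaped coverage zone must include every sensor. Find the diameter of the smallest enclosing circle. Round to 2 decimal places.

6.40

Call the three points A, B, C in the order given.
Side lengths²: AB² = 32, AC² = 41, BC² = 1.
Since AC² = 41 ≥ 32 + 1 = 33, the angle opposite AC is not acute, so the smallest enclosing circle has AC as diameter.
Centre = midpoint of AC = (-0.5, 2), r² = 41/4 = 10.25.
Diameter = 2r = 2√(10.25) ≈ 6.40.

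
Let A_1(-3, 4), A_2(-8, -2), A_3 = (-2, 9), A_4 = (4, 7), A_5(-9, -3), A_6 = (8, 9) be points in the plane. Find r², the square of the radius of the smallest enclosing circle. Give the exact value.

108.25

A smallest enclosing disk is always determined by at most three of the input points on its boundary.
The farthest pair is A_5–A_6 with squared distance 433. The circle on this segment as diameter has centre (-0.5, 3) and r² = 433/4 = 108.25.
Check A_1: distance² to centre = 7.25 ≤ 108.25, so it lies inside.
All remaining points lie in this disk, and no smaller disk contains both endpoints, so this is the minimum enclosing circle.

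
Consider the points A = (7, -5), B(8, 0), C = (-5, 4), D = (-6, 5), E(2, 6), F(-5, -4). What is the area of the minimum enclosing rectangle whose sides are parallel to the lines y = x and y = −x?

195.5

In coordinates u = x + y, v = x − y the rectangle is axis-aligned; the map (x,y)→(u,v) scales areas by 2.
u-values: 2, 8, -1, -1, 8, -9; range = 8 − (-9) = 17.
v-values: 12, 8, -9, -11, -4, -1; range = 12 − (-11) = 23.
Area = (17 × 23) / 2 = 195.5.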